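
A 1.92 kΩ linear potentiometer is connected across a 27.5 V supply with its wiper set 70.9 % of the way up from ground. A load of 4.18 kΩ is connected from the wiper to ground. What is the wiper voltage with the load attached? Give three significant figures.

V ≈ 17.8 V

The wiper splits the pot into (1−α)R = 558.7 Ω above and αR = 1361 Ω below.
Lower section ‖ load = 1027 Ω.
V_wiper = 27.5 × 1027/(558.7 + 1027) = 17.8 V.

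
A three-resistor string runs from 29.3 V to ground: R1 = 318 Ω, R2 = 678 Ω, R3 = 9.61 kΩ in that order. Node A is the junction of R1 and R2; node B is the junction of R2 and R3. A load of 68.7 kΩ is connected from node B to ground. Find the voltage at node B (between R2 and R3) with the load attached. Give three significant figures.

V ≈ 26.2 V

At node B, R3 is in parallel with the load: R3‖R_L = 8431 Ω.
Below node A the resistance is R2 + (R3‖R_L) = 9109 Ω, so V_A = 29.3 × 9109/9427 = 28.31 V.
Then V_B = V_A × (R3‖R_L)/(R2 + R3‖R_L) = 28.31 × 8431/9109 = 26.2 V.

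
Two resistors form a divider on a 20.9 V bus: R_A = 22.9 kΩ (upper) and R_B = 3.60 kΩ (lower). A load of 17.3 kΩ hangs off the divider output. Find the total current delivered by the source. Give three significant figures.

R_B‖R_L = 2.980 kΩ, so the source sees R_A + R_B‖R_L = 25.88 kΩ.
I = 20.9 V / 25.88 kΩ = 0.808 mA.

I ≈ 0.808 mA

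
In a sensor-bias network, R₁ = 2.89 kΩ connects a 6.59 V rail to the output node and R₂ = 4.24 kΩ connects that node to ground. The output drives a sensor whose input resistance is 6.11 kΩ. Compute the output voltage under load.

V_out ≈ 3.06 V

The load sits in parallel with R₂: R₂‖R_L = (4.24 × 6.11) / (4.24 + 6.11) = 2.503 kΩ.
V_out = 6.59 × 2.503 / (2.89 + 2.503) = 6.59 × 2.503/5.393 = 3.06 V.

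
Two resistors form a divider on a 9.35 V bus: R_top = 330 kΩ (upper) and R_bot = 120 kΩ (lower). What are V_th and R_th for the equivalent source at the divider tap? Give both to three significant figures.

V_th is the open-circuit tap voltage: 9.35 × 120/(330 + 120) = 2.49 V.
With the supply zeroed, R_top and R_bot appear in parallel from the tap: R_th = R_top‖R_bot = (330 × 120)/450.0 = 88.0 kΩ.

V_th = 2.49 V, R_th = 88.0 kΩ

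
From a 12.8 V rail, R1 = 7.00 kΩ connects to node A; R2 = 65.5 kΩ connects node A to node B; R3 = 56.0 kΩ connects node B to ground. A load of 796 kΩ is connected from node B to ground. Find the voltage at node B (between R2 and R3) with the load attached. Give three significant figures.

At node B, R3 is in parallel with the load: R3‖R_L = 52.32 kΩ.
Below node A the resistance is R2 + (R3‖R_L) = 117.8 kΩ, so V_A = 12.8 × 117.8/124.8 = 12.08 V.
Then V_B = V_A × (R3‖R_L)/(R2 + R3‖R_L) = 12.08 × 52.32/117.8 = 5.37 V.

V ≈ 5.37 V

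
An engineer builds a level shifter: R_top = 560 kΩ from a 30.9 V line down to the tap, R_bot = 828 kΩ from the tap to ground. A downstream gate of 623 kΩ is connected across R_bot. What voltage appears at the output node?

V_out ≈ 12.0 V

The load sits in parallel with R_bot: R_bot‖R_L = (828 × 623) / (828 + 623) = 355.5 kΩ.
V_out = 30.9 × 355.5 / (560 + 355.5) = 30.9 × 355.5/915.5 = 12.0 V.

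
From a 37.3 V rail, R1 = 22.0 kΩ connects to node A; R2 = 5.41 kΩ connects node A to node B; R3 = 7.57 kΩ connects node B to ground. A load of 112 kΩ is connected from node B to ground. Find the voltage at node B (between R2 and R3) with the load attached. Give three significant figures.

V ≈ 7.67 V

At node B, R3 is in parallel with the load: R3‖R_L = 7.091 kΩ.
Below node A the resistance is R2 + (R3‖R_L) = 12.50 kΩ, so V_A = 37.3 × 12.50/34.50 = 13.52 V.
Then V_B = V_A × (R3‖R_L)/(R2 + R3‖R_L) = 13.52 × 7.091/12.50 = 7.67 V.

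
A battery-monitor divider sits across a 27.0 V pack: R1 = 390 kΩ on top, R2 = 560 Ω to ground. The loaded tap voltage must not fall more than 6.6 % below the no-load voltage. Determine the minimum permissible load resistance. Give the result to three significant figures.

Output resistance R_th = R1‖R2 = (390000 × 560)/390600 = 559.2 Ω.
The fractional drop is R_th/(R_th + R_L); requiring this ≤ 0.0660 gives R_L ≥ R_th(1/0.0660 − 1) = 559.2 × 14.15 = 7.91 kΩ.

R_L(min) ≈ 7.91 kΩ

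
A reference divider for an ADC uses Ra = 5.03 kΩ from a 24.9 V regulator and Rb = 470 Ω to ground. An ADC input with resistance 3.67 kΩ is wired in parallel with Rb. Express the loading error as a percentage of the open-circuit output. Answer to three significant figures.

The divider's output (Thévenin) resistance is Ra‖Rb = 429.8 Ω.
Fractional drop under load = R_th/(R_th + R_L) = 429.8 / (429.8 + 3670) = 0.1048.
So the output falls by 10.5 %.

10.5 %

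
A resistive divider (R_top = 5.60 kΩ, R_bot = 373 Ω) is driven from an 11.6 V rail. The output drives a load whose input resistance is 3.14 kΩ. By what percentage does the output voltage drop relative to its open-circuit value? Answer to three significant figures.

Unloaded V = 11.6 × 373/5973 = 0.72439 V.
Loaded: R_bot‖R_L = 333.4 Ω, giving V = 11.6 × 333.4/5933 = 0.65180 V.
Drop = (0.72439 − 0.65180) / 0.72439 = 10.0 %.

10.0 %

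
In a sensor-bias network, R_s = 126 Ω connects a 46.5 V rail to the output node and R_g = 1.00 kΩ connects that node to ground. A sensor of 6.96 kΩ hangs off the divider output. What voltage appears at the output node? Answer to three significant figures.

V_out ≈ 40.6 V

The load sits in parallel with R_g: R_g‖R_L = (1000 × 6960) / (1000 + 6960) = 874.4 Ω.
V_out = 46.5 × 874.4 / (126 + 874.4) = 46.5 × 874.4/1000 = 40.6 V.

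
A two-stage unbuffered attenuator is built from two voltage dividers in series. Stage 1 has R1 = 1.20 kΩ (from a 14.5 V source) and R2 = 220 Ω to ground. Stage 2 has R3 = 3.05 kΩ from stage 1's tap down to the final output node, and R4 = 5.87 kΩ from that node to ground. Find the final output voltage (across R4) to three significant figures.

Stage 2 presents R3+R4 = 8920 Ω as a load on stage 1's tap.
Stage 1's lower leg becomes R2‖(R3+R4) = 214.7 Ω, so V_mid = 14.5 × 214.7/1415 = 2.201 V.
Stage 2 is itself unloaded: V_out = V_mid × R4/(R3+R4) = 2.201 × 5870/8920 = 1.45 V.

V_out ≈ 1.45 V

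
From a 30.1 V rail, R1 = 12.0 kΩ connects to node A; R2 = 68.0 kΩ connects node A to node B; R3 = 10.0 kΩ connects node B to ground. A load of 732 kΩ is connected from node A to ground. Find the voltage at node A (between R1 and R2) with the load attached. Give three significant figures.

Below node A the series string R2+R3 = 78.00 kΩ sits in parallel with the 732 kΩ load: 70.49 kΩ.
V_A = 30.1 × 70.49/(12.0 + 70.49) = 25.7 V.

V ≈ 25.7 V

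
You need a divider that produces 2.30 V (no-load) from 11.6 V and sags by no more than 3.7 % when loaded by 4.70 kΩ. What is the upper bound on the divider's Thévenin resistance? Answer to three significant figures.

Loading drop = R_th/(R_th + R_L) ≤ 0.0370, so R_th ≤ R_L · ε/(1−ε) = 4.70 kΩ × 0.0370/0.9630 = 181 Ω.

R_th ≤ 181 Ω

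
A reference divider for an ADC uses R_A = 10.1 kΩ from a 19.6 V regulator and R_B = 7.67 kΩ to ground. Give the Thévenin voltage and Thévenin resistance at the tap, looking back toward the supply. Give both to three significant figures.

V_th is the open-circuit tap voltage: 19.6 × 7.67/(10.1 + 7.67) = 8.46 V.
With the supply zeroed, R_A and R_B appear in parallel from the tap: R_th = R_A‖R_B = (10.1 × 7.67)/17.77 = 4.36 kΩ.

V_th = 8.46 V, R_th = 4.36 kΩ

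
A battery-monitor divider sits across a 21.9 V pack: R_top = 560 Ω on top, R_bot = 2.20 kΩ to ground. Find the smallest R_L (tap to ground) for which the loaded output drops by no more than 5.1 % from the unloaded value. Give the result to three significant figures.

Output resistance R_th = R_top‖R_bot = (560 × 2200)/2760 = 446.4 Ω.
The fractional drop is R_th/(R_th + R_L); requiring this ≤ 0.0510 gives R_L ≥ R_th(1/0.0510 − 1) = 446.4 × 18.61 = 8.31 kΩ.

R_L(min) ≈ 8.31 kΩ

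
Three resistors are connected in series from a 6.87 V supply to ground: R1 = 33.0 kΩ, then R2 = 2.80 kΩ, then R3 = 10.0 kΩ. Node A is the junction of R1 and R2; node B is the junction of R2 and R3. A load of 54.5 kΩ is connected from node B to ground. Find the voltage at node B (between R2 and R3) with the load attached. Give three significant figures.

V ≈ 1.31 V

At node B, R3 is in parallel with the load: R3‖R_L = 8.450 kΩ.
Below node A the resistance is R2 + (R3‖R_L) = 11.25 kΩ, so V_A = 6.87 × 11.25/44.25 = 1.747 V.
Then V_B = V_A × (R3‖R_L)/(R2 + R3‖R_L) = 1.747 × 8.450/11.25 = 1.31 V.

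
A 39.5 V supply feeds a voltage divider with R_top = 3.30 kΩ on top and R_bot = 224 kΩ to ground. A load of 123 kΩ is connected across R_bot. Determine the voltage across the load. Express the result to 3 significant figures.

V_out ≈ 37.9 V

The load sits in parallel with R_bot: R_bot‖R_L = (224 × 123) / (224 + 123) = 79.40 kΩ.
V_out = 39.5 × 79.40 / (3.30 + 79.40) = 39.5 × 79.40/82.70 = 37.9 V.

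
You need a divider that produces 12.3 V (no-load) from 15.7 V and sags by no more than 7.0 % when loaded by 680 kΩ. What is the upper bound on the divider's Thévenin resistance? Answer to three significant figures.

R_th ≤ 51.2 kΩ

Loading drop = R_th/(R_th + R_L) ≤ 0.0700, so R_th ≤ R_L · ε/(1−ε) = 680 kΩ × 0.0700/0.9300 = 51.2 kΩ.
(Any R1, R2 with R2/(R1+R2) = 0.783 and R1‖R2 ≤ 51.2 kΩ will meet the spec.)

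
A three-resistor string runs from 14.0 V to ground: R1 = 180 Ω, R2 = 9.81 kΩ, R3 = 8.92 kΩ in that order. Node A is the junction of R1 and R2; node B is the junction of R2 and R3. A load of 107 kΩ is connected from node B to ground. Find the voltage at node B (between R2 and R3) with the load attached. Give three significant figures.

At node B, R3 is in parallel with the load: R3‖R_L = 8234 Ω.
Below node A the resistance is R2 + (R3‖R_L) = 18040 Ω, so V_A = 14.0 × 18040/18220 = 13.86 V.
Then V_B = V_A × (R3‖R_L)/(R2 + R3‖R_L) = 13.86 × 8234/18040 = 6.33 V.

V ≈ 6.33 V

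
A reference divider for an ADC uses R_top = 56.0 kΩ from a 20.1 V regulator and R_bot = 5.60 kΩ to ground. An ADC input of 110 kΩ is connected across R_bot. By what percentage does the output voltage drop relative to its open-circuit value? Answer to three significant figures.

The divider's output (Thévenin) resistance is R_top‖R_bot = 5.091 kΩ.
Fractional drop under load = R_th/(R_th + R_L) = 5.091 / (5.091 + 110) = 0.04423.
So the output falls by 4.42 %.

4.42 %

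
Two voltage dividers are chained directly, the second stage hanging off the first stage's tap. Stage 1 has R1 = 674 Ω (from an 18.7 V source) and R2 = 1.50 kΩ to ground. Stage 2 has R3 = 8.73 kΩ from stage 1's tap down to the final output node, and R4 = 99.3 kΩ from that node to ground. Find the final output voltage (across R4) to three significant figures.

Stage 2 presents R3+R4 = 108000 Ω as a load on stage 1's tap.
Stage 1's lower leg becomes R2‖(R3+R4) = 1479 Ω, so V_mid = 18.7 × 1479/2153 = 12.85 V.
Stage 2 is itself unloaded: V_out = V_mid × R4/(R3+R4) = 12.85 × 99300/108000 = 11.8 V.

V_out ≈ 11.8 V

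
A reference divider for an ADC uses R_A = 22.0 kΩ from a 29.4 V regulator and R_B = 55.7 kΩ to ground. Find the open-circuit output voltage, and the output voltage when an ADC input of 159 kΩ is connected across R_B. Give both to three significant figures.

Open-circuit: V = 29.4 × 55.7/(22.0 + 55.7) = 21.1 V.
With the load, R_B becomes R_B‖R_L = 41.25 kΩ, so V = 29.4 × 41.25/63.25 = 19.2 V.

Unloaded: 21.1 V; loaded: 19.2 V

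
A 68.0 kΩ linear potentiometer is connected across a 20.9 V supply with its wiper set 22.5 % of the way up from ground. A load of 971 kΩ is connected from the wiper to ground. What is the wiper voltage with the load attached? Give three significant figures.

V ≈ 4.65 V

The wiper splits the pot into (1−α)R = 52.70 kΩ above and αR = 15.30 kΩ below.
Lower section ‖ load = 15.06 kΩ.
V_wiper = 20.9 × 15.06/(52.70 + 15.06) = 4.65 V.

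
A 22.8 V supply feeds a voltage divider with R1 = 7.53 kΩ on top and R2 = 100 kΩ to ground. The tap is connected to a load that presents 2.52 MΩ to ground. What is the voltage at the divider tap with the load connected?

The load sits in parallel with R2: R2‖R_L = (100 × 2520) / (100 + 2520) = 96.18 kΩ.
V_out = 22.8 × 96.18 / (7.53 + 96.18) = 22.8 × 96.18/103.7 = 21.1 V.

V_out ≈ 21.1 V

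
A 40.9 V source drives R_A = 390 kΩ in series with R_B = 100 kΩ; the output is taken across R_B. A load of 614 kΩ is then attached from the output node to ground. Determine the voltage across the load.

V_out ≈ 7.39 V

The load sits in parallel with R_B: R_B‖R_L = (100 × 614) / (100 + 614) = 85.99 kΩ.
V_out = 40.9 × 85.99 / (390 + 85.99) = 40.9 × 85.99/476.0 = 7.39 V.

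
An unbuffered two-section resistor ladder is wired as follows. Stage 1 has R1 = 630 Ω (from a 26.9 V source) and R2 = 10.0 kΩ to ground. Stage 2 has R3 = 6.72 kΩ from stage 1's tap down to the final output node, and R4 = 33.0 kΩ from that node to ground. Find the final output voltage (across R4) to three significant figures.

V_out ≈ 20.7 V

Stage 2 presents R3+R4 = 39720 Ω as a load on stage 1's tap.
Stage 1's lower leg becomes R2‖(R3+R4) = 7989 Ω, so V_mid = 26.9 × 7989/8619 = 24.93 V.
Stage 2 is itself unloaded: V_out = V_mid × R4/(R3+R4) = 24.93 × 33000/39720 = 20.7 V.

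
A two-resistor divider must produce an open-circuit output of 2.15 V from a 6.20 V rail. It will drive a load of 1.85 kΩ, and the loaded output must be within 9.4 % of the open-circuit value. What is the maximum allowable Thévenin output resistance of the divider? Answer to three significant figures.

Loading drop = R_th/(R_th + R_L) ≤ 0.0940, so R_th ≤ R_L · ε/(1−ε) = 1.85 kΩ × 0.0940/0.9060 = 192 Ω.

R_th ≤ 192 Ω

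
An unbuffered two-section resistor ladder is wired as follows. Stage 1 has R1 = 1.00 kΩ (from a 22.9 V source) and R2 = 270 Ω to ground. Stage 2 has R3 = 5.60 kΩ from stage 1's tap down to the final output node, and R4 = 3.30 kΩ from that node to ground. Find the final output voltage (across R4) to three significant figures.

V_out ≈ 1.76 V

Stage 2 presents R3+R4 = 8900 Ω as a load on stage 1's tap.
Stage 1's lower leg becomes R2‖(R3+R4) = 262.1 Ω, so V_mid = 22.9 × 262.1/1262 = 4.755 V.
Stage 2 is itself unloaded: V_out = V_mid × R4/(R3+R4) = 4.755 × 3300/8900 = 1.76 V.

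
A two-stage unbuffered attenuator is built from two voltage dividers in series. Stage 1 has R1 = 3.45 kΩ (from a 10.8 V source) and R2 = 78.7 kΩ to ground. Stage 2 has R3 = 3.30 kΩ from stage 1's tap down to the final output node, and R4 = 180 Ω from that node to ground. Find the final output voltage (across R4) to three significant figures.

Stage 2 presents R3+R4 = 3480 Ω as a load on stage 1's tap.
Stage 1's lower leg becomes R2‖(R3+R4) = 3333 Ω, so V_mid = 10.8 × 3333/6783 = 5.307 V.
Stage 2 is itself unloaded: V_out = V_mid × R4/(R3+R4) = 5.307 × 180/3480 = 0.274 V.

V_out ≈ 0.274 V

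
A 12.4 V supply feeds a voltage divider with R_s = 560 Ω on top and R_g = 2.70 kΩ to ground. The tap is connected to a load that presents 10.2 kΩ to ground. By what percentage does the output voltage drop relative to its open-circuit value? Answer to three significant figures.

The divider's output (Thévenin) resistance is R_s‖R_g = 463.8 Ω.
Fractional drop under load = R_th/(R_th + R_L) = 463.8 / (463.8 + 10200) = 0.04349.
So the output falls by 4.35 %.

4.35 %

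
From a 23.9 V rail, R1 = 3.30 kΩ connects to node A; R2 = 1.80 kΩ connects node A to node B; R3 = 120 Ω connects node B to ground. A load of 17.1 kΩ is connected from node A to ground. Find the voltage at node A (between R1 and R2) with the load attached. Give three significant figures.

Below node A the series string R2+R3 = 1920 Ω sits in parallel with the 17100 Ω load: 1726 Ω.
V_A = 23.9 × 1726/(3300 + 1726) = 8.21 V.

V ≈ 8.21 V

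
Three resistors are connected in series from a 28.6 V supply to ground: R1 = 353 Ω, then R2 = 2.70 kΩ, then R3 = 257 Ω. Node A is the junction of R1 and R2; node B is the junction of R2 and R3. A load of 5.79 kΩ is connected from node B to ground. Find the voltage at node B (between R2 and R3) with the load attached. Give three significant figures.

V ≈ 2.13 V

At node B, R3 is in parallel with the load: R3‖R_L = 246.1 Ω.
Below node A the resistance is R2 + (R3‖R_L) = 2946 Ω, so V_A = 28.6 × 2946/3299 = 25.54 V.
Then V_B = V_A × (R3‖R_L)/(R2 + R3‖R_L) = 25.54 × 246.1/2946 = 2.13 V.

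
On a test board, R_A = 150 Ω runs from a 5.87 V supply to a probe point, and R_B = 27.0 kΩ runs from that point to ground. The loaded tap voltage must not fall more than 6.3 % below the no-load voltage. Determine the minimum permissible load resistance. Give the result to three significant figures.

Output resistance R_th = R_A‖R_B = (150 × 27000)/27150 = 149.2 Ω.
The fractional drop is R_th/(R_th + R_L); requiring this ≤ 0.0630 gives R_L ≥ R_th(1/0.0630 − 1) = 149.2 × 14.87 = 2.22 kΩ.

R_L(min) ≈ 2.22 kΩ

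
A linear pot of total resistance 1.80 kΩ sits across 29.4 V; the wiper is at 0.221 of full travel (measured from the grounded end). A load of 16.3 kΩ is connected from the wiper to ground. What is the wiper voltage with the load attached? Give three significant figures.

The wiper splits the pot into (1−α)R = 1402 Ω above and αR = 397.8 Ω below.
Lower section ‖ load = 388.3 Ω.
V_wiper = 29.4 × 388.3/(1402 + 388.3) = 6.38 V.

V ≈ 6.38 V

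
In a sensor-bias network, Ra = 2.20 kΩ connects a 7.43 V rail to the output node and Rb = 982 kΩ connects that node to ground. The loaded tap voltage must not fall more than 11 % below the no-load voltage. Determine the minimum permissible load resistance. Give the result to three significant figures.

R_L(min) ≈ 17.8 kΩ

Output resistance R_th = Ra‖Rb = (2.20 × 982)/984.2 = 2.195 kΩ.
The fractional drop is R_th/(R_th + R_L); requiring this ≤ 0.110 gives R_L ≥ R_th(1/0.110 − 1) = 2.195 × 8.091 = 17.8 kΩ.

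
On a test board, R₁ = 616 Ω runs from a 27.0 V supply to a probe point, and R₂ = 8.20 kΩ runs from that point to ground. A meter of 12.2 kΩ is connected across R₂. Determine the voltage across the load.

The load sits in parallel with R₂: R₂‖R_L = (8200 × 12200) / (8200 + 12200) = 4904 Ω.
V_out = 27.0 × 4904 / (616 + 4904) = 27.0 × 4904/5520 = 24.0 V.

V_out ≈ 24.0 V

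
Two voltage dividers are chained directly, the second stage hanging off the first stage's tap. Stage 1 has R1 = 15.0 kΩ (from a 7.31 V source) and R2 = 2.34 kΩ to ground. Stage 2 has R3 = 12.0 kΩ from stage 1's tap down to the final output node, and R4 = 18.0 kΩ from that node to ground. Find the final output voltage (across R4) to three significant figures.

V_out ≈ 0.554 V

Stage 2 presents R3+R4 = 30.00 kΩ as a load on stage 1's tap.
Stage 1's lower leg becomes R2‖(R3+R4) = 2.171 kΩ, so V_mid = 7.31 × 2.171/17.17 = 0.9241 V.
Stage 2 is itself unloaded: V_out = V_mid × R4/(R3+R4) = 0.9241 × 18.0/30.00 = 0.554 V.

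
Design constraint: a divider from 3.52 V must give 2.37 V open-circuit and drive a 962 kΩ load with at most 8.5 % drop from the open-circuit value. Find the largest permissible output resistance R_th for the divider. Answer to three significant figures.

Loading drop = R_th/(R_th + R_L) ≤ 0.0850, so R_th ≤ R_L · ε/(1−ε) = 962 kΩ × 0.0850/0.9150 = 89.4 kΩ.
(Any R1, R2 with R2/(R1+R2) = 0.673 and R1‖R2 ≤ 89.4 kΩ will meet the spec.)

R_th ≤ 89.4 kΩ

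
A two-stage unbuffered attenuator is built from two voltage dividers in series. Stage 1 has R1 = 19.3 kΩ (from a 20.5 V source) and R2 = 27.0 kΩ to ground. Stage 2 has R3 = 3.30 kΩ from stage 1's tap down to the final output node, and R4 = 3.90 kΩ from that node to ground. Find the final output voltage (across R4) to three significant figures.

Stage 2 presents R3+R4 = 7.200 kΩ as a load on stage 1's tap.
Stage 1's lower leg becomes R2‖(R3+R4) = 5.684 kΩ, so V_mid = 20.5 × 5.684/24.98 = 4.664 V.
Stage 2 is itself unloaded: V_out = V_mid × R4/(R3+R4) = 4.664 × 3.90/7.200 = 2.53 V.

V_out ≈ 2.53 V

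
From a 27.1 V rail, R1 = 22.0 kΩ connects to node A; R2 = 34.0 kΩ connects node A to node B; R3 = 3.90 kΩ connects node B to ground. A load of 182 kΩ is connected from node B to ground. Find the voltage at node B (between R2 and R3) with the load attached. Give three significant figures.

At node B, R3 is in parallel with the load: R3‖R_L = 3.818 kΩ.
Below node A the resistance is R2 + (R3‖R_L) = 37.82 kΩ, so V_A = 27.1 × 37.82/59.82 = 17.13 V.
Then V_B = V_A × (R3‖R_L)/(R2 + R3‖R_L) = 17.13 × 3.818/37.82 = 1.73 V.

V ≈ 1.73 V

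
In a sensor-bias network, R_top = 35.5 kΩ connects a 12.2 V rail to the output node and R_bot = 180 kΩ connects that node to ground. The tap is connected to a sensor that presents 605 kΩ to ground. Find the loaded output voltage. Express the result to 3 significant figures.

V_out ≈ 9.71 V

The load sits in parallel with R_bot: R_bot‖R_L = (180 × 605) / (180 + 605) = 138.7 kΩ.
V_out = 12.2 × 138.7 / (35.5 + 138.7) = 12.2 × 138.7/174.2 = 9.71 V.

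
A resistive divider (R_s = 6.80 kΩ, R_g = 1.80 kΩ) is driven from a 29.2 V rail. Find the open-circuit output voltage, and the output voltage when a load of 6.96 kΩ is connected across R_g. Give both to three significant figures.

Unloaded: 6.11 V; loaded: 5.07 V

Open-circuit: V = 29.2 × 1.80/(6.80 + 1.80) = 6.11 V.
With the load, R_g becomes R_g‖R_L = 1.430 kΩ, so V = 29.2 × 1.430/8.230 = 5.07 V.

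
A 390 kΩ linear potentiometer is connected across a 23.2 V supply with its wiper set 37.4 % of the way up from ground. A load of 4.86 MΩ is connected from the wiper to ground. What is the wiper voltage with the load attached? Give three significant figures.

V ≈ 8.52 V

The wiper splits the pot into (1−α)R = 244.1 kΩ above and αR = 145.9 kΩ below.
Lower section ‖ load = 141.6 kΩ.
V_wiper = 23.2 × 141.6/(244.1 + 141.6) = 8.52 V.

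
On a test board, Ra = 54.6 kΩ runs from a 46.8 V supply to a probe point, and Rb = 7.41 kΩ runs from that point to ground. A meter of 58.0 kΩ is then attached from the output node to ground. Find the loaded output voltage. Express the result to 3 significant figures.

The load sits in parallel with Rb: Rb‖R_L = (7.41 × 58.0) / (7.41 + 58.0) = 6.571 kΩ.
V_out = 46.8 × 6.571 / (54.6 + 6.571) = 46.8 × 6.571/61.17 = 5.03 V.
(Unloaded it would have been 5.59 V.)

V_out ≈ 5.03 V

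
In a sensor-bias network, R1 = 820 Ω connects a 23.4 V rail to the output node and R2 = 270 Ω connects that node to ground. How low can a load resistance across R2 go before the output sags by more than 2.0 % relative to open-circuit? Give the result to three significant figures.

Output resistance R_th = R1‖R2 = (820 × 270)/1090 = 203.1 Ω.
The fractional drop is R_th/(R_th + R_L); requiring this ≤ 0.0200 gives R_L ≥ R_th(1/0.0200 − 1) = 203.1 × 49.00 = 9.95 kΩ.

R_L(min) ≈ 9.95 kΩ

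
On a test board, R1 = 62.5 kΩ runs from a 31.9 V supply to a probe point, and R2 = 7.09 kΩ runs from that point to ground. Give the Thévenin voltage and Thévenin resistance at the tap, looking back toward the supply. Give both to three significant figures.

V_th = 3.25 V, R_th = 6.37 kΩ

V_th is the open-circuit tap voltage: 31.9 × 7.09/(62.5 + 7.09) = 3.25 V.
With the supply zeroed, R1 and R2 appear in parallel from the tap: R_th = R1‖R2 = (62.5 × 7.09)/69.59 = 6.37 kΩ.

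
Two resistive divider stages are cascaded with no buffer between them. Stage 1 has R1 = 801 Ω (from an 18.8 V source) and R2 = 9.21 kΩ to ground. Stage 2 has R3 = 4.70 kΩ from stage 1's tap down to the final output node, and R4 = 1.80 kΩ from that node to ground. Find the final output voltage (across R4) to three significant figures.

Stage 2 presents R3+R4 = 6500 Ω as a load on stage 1's tap.
Stage 1's lower leg becomes R2‖(R3+R4) = 3811 Ω, so V_mid = 18.8 × 3811/4612 = 15.53 V.
Stage 2 is itself unloaded: V_out = V_mid × R4/(R3+R4) = 15.53 × 1800/6500 = 4.30 V.

V_out ≈ 4.30 V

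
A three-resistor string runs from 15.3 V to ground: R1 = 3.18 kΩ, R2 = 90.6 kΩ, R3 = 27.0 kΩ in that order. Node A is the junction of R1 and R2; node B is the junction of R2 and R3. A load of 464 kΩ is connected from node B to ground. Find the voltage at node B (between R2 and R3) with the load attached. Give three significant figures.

V ≈ 3.27 V

At node B, R3 is in parallel with the load: R3‖R_L = 25.52 kΩ.
Below node A the resistance is R2 + (R3‖R_L) = 116.1 kΩ, so V_A = 15.3 × 116.1/119.3 = 14.89 V.
Then V_B = V_A × (R3‖R_L)/(R2 + R3‖R_L) = 14.89 × 25.52/116.1 = 3.27 V.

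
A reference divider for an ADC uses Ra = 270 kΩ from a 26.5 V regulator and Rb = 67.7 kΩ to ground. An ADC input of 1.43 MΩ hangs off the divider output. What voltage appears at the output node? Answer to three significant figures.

V_out ≈ 5.12 V

The load sits in parallel with Rb: Rb‖R_L = (67.7 × 1430) / (67.7 + 1430) = 64.64 kΩ.
V_out = 26.5 × 64.64 / (270 + 64.64) = 26.5 × 64.64/334.6 = 5.12 V.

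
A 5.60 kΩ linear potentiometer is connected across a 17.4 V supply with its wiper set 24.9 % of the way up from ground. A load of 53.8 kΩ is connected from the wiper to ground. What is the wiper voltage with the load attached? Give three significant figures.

V ≈ 4.25 V

The wiper splits the pot into (1−α)R = 4.206 kΩ above and αR = 1.394 kΩ below.
Lower section ‖ load = 1.359 kΩ.
V_wiper = 17.4 × 1.359/(4.206 + 1.359) = 4.25 V.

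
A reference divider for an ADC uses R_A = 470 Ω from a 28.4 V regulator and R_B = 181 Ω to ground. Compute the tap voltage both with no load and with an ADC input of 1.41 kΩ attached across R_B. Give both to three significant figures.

Open-circuit: V = 28.4 × 181/(470 + 181) = 7.90 V.
With the load, R_B becomes R_B‖R_L = 160.4 Ω, so V = 28.4 × 160.4/630.4 = 7.23 V.

Unloaded: 7.90 V; loaded: 7.23 V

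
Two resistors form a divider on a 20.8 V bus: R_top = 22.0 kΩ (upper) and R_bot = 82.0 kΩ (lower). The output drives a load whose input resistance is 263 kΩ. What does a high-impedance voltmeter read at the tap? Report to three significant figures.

V_out ≈ 15.4 V

The load sits in parallel with R_bot: R_bot‖R_L = (82.0 × 263) / (82.0 + 263) = 62.51 kΩ.
V_out = 20.8 × 62.51 / (22.0 + 62.51) = 20.8 × 62.51/84.51 = 15.4 V.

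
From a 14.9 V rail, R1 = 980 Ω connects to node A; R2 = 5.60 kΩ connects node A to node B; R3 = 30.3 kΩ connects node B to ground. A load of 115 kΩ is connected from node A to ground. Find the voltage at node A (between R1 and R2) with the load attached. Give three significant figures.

Below node A the series string R2+R3 = 35900 Ω sits in parallel with the 115000 Ω load: 27360 Ω.
V_A = 14.9 × 27360/(980 + 27360) = 14.4 V.

V ≈ 14.4 V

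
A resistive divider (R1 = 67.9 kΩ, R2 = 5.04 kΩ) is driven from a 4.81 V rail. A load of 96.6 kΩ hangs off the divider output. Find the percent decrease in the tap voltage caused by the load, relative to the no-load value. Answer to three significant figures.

The divider's output (Thévenin) resistance is R1‖R2 = 4.692 kΩ.
Fractional drop under load = R_th/(R_th + R_L) = 4.692 / (4.692 + 96.6) = 0.04632.
So the output falls by 4.63 %.

4.63 %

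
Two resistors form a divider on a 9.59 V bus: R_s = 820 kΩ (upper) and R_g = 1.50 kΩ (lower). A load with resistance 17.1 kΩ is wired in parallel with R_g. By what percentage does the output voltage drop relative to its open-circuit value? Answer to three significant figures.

The divider's output (Thévenin) resistance is R_s‖R_g = 1.497 kΩ.
Fractional drop under load = R_th/(R_th + R_L) = 1.497 / (1.497 + 17.1) = 0.08051.
So the output falls by 8.05 %.

8.05 %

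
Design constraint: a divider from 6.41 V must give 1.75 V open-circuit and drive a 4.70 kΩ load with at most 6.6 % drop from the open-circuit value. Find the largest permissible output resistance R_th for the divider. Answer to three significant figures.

R_th ≤ 332 Ω

Loading drop = R_th/(R_th + R_L) ≤ 0.0660, so R_th ≤ R_L · ε/(1−ε) = 4.70 kΩ × 0.0660/0.9340 = 332 Ω.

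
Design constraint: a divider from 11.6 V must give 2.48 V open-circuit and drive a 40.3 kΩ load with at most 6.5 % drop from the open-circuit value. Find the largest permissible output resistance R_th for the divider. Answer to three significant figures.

Loading drop = R_th/(R_th + R_L) ≤ 0.0650, so R_th ≤ R_L · ε/(1−ε) = 40.3 kΩ × 0.0650/0.9350 = 2.80 kΩ.

R_th ≤ 2.80 kΩ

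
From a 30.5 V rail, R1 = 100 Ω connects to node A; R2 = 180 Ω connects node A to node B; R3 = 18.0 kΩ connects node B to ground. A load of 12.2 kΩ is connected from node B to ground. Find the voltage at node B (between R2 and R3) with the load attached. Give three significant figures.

V ≈ 29.4 V

At node B, R3 is in parallel with the load: R3‖R_L = 7272 Ω.
Below node A the resistance is R2 + (R3‖R_L) = 7452 Ω, so V_A = 30.5 × 7452/7552 = 30.10 V.
Then V_B = V_A × (R3‖R_L)/(R2 + R3‖R_L) = 30.10 × 7272/7452 = 29.4 V.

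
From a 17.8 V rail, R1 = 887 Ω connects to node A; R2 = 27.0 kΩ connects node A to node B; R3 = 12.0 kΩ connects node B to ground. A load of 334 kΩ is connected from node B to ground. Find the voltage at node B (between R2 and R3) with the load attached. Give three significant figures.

V ≈ 5.22 V

At node B, R3 is in parallel with the load: R3‖R_L = 11580 Ω.
Below node A the resistance is R2 + (R3‖R_L) = 38580 Ω, so V_A = 17.8 × 38580/39470 = 17.40 V.
Then V_B = V_A × (R3‖R_L)/(R2 + R3‖R_L) = 17.40 × 11580/38580 = 5.22 V.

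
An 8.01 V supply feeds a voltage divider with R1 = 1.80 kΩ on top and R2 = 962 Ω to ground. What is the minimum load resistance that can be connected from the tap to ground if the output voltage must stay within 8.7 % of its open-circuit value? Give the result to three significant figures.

R_L(min) ≈ 6.58 kΩ

Output resistance R_th = R1‖R2 = (1800 × 962)/2762 = 626.9 Ω.
The fractional drop is R_th/(R_th + R_L); requiring this ≤ 0.0870 gives R_L ≥ R_th(1/0.0870 − 1) = 626.9 × 10.49 = 6.58 kΩ.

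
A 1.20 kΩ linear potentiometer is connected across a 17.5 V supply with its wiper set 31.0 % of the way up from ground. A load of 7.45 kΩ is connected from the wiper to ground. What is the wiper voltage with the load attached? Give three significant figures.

The wiper splits the pot into (1−α)R = 828.0 Ω above and αR = 372.0 Ω below.
Lower section ‖ load = 354.3 Ω.
V_wiper = 17.5 × 354.3/(828.0 + 354.3) = 5.24 V.

V ≈ 5.24 V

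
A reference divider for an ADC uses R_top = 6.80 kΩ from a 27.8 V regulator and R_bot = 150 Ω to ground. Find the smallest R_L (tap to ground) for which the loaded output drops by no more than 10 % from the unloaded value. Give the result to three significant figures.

Output resistance R_th = R_top‖R_bot = (6800 × 150)/6950 = 146.8 Ω.
The fractional drop is R_th/(R_th + R_L); requiring this ≤ 0.100 gives R_L ≥ R_th(1/0.100 − 1) = 146.8 × 9.000 = 1.32 kΩ.

R_L(min) ≈ 1.32 kΩ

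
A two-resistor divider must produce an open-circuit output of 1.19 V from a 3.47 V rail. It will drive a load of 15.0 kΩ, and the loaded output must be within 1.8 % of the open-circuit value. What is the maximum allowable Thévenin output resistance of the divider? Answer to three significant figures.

R_th ≤ 275 Ω

Loading drop = R_th/(R_th + R_L) ≤ 0.0180, so R_th ≤ R_L · ε/(1−ε) = 15.0 kΩ × 0.0180/0.9820 = 275 Ω.
(Any R1, R2 with R2/(R1+R2) = 0.343 and R1‖R2 ≤ 275 Ω will meet the spec.)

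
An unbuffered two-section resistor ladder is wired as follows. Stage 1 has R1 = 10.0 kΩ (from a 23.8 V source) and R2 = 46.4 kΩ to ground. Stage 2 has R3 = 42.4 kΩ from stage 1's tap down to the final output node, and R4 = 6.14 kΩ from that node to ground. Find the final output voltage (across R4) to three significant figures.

V_out ≈ 2.12 V

Stage 2 presents R3+R4 = 48.54 kΩ as a load on stage 1's tap.
Stage 1's lower leg becomes R2‖(R3+R4) = 23.72 kΩ, so V_mid = 23.8 × 23.72/33.72 = 16.74 V.
Stage 2 is itself unloaded: V_out = V_mid × R4/(R3+R4) = 16.74 × 6.14/48.54 = 2.12 V.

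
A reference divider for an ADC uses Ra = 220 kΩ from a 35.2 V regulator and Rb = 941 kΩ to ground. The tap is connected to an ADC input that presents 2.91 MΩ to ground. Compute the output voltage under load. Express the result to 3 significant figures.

The load sits in parallel with Rb: Rb‖R_L = (941 × 2910) / (941 + 2910) = 711.1 kΩ.
V_out = 35.2 × 711.1 / (220 + 711.1) = 35.2 × 711.1/931.1 = 26.9 V.
(Unloaded it would have been 28.5 V.)

V_out ≈ 26.9 V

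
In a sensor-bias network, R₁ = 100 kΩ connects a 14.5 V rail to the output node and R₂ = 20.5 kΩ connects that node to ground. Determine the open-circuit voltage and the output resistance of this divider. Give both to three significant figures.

V_th = 2.47 V, R_th = 17.0 kΩ

V_th is the open-circuit tap voltage: 14.5 × 20.5/(100 + 20.5) = 2.47 V.
With the supply zeroed, R₁ and R₂ appear in parallel from the tap: R_th = R₁‖R₂ = (100 × 20.5)/120.5 = 17.0 kΩ.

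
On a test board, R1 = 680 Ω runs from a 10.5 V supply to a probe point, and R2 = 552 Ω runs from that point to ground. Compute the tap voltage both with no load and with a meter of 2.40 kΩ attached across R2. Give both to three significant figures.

Unloaded: 4.70 V; loaded: 4.17 V

Open-circuit: V = 10.5 × 552/(680 + 552) = 4.70 V.
With the load, R2 becomes R2‖R_L = 448.8 Ω, so V = 10.5 × 448.8/1129 = 4.17 V.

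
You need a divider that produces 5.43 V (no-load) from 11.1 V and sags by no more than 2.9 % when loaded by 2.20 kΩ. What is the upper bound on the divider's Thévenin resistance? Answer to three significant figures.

Loading drop = R_th/(R_th + R_L) ≤ 0.0290, so R_th ≤ R_L · ε/(1−ε) = 2.20 kΩ × 0.0290/0.9710 = 65.7 Ω.

R_th ≤ 65.7 Ω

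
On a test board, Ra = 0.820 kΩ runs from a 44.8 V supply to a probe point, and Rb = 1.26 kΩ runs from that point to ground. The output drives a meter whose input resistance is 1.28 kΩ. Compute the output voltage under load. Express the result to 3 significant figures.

The load sits in parallel with Rb: Rb‖R_L = (1260 × 1280) / (1260 + 1280) = 635.0 Ω.
V_out = 44.8 × 635.0 / (820 + 635.0) = 44.8 × 635.0/1455 = 19.6 V.

V_out ≈ 19.6 V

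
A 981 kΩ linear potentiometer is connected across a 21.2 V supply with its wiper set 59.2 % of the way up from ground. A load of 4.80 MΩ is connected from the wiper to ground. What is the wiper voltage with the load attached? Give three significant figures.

The wiper splits the pot into (1−α)R = 400.2 kΩ above and αR = 580.8 kΩ below.
Lower section ‖ load = 518.1 kΩ.
V_wiper = 21.2 × 518.1/(400.2 + 518.1) = 12.0 V.

V ≈ 12.0 V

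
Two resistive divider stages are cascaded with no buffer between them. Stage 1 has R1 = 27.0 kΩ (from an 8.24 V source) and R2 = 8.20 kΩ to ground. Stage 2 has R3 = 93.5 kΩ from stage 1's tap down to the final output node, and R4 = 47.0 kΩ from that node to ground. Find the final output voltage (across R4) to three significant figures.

V_out ≈ 0.615 V

Stage 2 presents R3+R4 = 140.5 kΩ as a load on stage 1's tap.
Stage 1's lower leg becomes R2‖(R3+R4) = 7.748 kΩ, so V_mid = 8.24 × 7.748/34.75 = 1.837 V.
Stage 2 is itself unloaded: V_out = V_mid × R4/(R3+R4) = 1.837 × 47.0/140.5 = 0.615 V.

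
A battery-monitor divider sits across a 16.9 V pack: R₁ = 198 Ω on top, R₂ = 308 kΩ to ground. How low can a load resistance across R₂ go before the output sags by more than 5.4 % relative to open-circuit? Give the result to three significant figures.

R_L(min) ≈ 3.47 kΩ

Output resistance R_th = R₁‖R₂ = (198 × 308000)/308200 = 197.9 Ω.
The fractional drop is R_th/(R_th + R_L); requiring this ≤ 0.0540 gives R_L ≥ R_th(1/0.0540 − 1) = 197.9 × 17.52 = 3.47 kΩ.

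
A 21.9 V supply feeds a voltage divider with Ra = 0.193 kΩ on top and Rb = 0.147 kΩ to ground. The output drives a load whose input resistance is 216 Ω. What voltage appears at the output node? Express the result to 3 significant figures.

V_out ≈ 6.83 V

The load sits in parallel with Rb: Rb‖R_L = (147 × 216) / (147 + 216) = 87.47 Ω.
V_out = 21.9 × 87.47 / (193 + 87.47) = 21.9 × 87.47/280.5 = 6.83 V.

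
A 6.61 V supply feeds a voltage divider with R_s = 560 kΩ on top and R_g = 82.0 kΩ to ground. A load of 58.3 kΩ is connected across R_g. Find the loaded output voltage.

The load sits in parallel with R_g: R_g‖R_L = (82.0 × 58.3) / (82.0 + 58.3) = 34.07 kΩ.
V_out = 6.61 × 34.07 / (560 + 34.07) = 6.61 × 34.07/594.1 = 0.379 V.
(Unloaded it would have been 0.844 V.)

V_out ≈ 0.379 V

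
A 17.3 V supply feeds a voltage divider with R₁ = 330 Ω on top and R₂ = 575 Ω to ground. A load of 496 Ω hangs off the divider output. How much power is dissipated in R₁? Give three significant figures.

P ≈ 278 mW

Total resistance from the source is R₁ + (R₂‖R_L) = 596.3 Ω, so I = 17.3/596.3 Ω = 29.01 mA.
P = I²·R₁ = (29.01 mA)² × 330 Ω = 278 mW.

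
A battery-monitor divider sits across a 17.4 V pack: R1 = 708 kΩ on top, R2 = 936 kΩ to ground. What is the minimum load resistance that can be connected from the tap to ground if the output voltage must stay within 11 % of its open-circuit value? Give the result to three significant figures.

R_L(min) ≈ 3.26 MΩ

Output resistance R_th = R1‖R2 = (708 × 936)/1644 = 403.1 kΩ.
The fractional drop is R_th/(R_th + R_L); requiring this ≤ 0.110 gives R_L ≥ R_th(1/0.110 − 1) = 403.1 × 8.091 = 3.26 MΩ.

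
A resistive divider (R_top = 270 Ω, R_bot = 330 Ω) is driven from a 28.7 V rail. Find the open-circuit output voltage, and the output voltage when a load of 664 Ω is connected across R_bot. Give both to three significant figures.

Open-circuit: V = 28.7 × 330/(270 + 330) = 15.8 V.
With the load, R_bot becomes R_bot‖R_L = 220.4 Ω, so V = 28.7 × 220.4/490.4 = 12.9 V.

Unloaded: 15.8 V; loaded: 12.9 V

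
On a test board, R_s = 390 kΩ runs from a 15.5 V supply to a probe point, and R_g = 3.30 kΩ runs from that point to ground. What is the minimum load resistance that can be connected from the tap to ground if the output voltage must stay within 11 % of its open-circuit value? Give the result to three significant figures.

Output resistance R_th = R_s‖R_g = (390 × 3.30)/393.3 = 3.272 kΩ.
The fractional drop is R_th/(R_th + R_L); requiring this ≤ 0.110 gives R_L ≥ R_th(1/0.110 − 1) = 3.272 × 8.091 = 26.5 kΩ.

R_L(min) ≈ 26.5 kΩ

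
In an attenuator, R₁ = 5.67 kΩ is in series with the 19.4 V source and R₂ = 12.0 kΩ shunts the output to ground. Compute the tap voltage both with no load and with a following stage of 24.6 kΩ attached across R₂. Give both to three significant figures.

Unloaded: 13.2 V; loaded: 11.4 V

Open-circuit: V = 19.4 × 12.0/(5.67 + 12.0) = 13.2 V.
With the load, R₂ becomes R₂‖R_L = 8.066 kΩ, so V = 19.4 × 8.066/13.74 = 11.4 V.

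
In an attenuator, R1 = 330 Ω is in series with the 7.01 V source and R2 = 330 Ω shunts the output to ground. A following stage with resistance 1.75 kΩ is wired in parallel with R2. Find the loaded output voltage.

V_out ≈ 3.20 V

The load sits in parallel with R2: R2‖R_L = (330 × 1750) / (330 + 1750) = 277.6 Ω.
V_out = 7.01 × 277.6 / (330 + 277.6) = 7.01 × 277.6/607.6 = 3.20 V.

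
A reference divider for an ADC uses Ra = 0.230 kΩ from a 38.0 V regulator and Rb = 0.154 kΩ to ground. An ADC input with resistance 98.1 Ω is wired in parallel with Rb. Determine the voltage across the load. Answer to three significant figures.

V_out ≈ 7.85 V

The load sits in parallel with Rb: Rb‖R_L = (154 × 98.1) / (154 + 98.1) = 59.93 Ω.
V_out = 38.0 × 59.93 / (230 + 59.93) = 38.0 × 59.93/289.9 = 7.85 V.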